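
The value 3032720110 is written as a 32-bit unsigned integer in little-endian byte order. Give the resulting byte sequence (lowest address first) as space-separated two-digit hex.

EE A2 C3 B4

3032720110 in hexadecimal, padded to 32 bits, is 0xB4C3A2EE.
Split into bytes (most-significant first): B4 C3 A2 EE.
In little-endian order the low byte comes first in memory.
So at ascending addresses the bytes are EE A2 C3 B4.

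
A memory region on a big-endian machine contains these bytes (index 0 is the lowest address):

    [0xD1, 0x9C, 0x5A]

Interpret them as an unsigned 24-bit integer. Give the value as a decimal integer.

Big-endian stores the most-significant byte at the lowest address.
The bytes are already most-significant first: 0xD19C5A.
0xD19C5A = 13737050.

13737050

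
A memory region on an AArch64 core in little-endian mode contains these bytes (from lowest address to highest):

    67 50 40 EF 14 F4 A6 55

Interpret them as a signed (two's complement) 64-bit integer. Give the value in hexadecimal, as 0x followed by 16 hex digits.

Little-endian stores the least-significant byte at the lowest address.
Reassemble most-significant byte first: 55 A6 F4 14 EF 40 50 67 → 0x55A6F414EF405067.

0x55A6F414EF405067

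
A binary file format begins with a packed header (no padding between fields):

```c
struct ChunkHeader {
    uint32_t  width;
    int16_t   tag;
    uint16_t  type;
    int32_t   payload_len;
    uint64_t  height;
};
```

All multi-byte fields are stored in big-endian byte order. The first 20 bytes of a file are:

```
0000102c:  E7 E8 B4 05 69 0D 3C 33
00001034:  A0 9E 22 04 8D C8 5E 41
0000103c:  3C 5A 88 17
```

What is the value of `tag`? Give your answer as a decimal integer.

26893

`tag` follows `width` (4 bytes), so it starts at byte offset 4 and occupies 2 bytes.
Bytes at offsets 4..5: 69 0D.
Big-endian: lowest address holds the most-significant byte.
The bytes are already most-significant first: 0x690D.
0x690D = 26893.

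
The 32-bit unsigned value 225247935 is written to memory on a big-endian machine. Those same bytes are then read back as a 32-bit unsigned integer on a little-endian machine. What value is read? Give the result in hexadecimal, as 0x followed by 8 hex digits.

225247935 in 32-bit hexadecimal is 0x0D6D02BF.
Stored big-endian, the bytes at ascending addresses are 0D 6D 02 BF.
Read back as little-endian, the first byte is least significant, giving 0xBF026D0D.

0xBF026D0D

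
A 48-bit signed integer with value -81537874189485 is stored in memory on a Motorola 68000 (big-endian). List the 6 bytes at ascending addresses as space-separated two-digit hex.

B5 D7 7B F9 23 53

Two's complement of -81537874189485 in 48 bits: 81537874189485 = 0x4A288406DCAD; invert → 0xB5D77BF92352; add 1 → 0xB5D77BF92353.
Split into bytes (most-significant first): B5 D7 7B F9 23 53.
Big-endian: lowest address holds the most-significant byte.
So the memory order matches the most-significant-first order: B5 D7 7B F9 23 53.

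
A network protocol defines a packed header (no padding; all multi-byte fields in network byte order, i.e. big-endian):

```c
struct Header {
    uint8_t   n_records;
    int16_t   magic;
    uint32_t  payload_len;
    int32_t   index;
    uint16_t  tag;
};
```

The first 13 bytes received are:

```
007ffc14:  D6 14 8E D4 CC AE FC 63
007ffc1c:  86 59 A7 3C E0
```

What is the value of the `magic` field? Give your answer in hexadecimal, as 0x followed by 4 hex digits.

`magic` follows `n_records` (1 byte), so it starts at byte offset 1 and occupies 2 bytes.
Bytes at offsets 1..2: 14 8E.
Big-endian stores the most-significant byte at the lowest address.
The bytes are already most-significant first: 0x148E.

0x148E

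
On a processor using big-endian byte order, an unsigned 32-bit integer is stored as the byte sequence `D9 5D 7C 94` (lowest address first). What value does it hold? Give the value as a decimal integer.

Big-endian: lowest address holds the most-significant byte.
The bytes are already most-significant first: 0xD95D7C94.
0xD95D7C94 = 3646782612.

3646782612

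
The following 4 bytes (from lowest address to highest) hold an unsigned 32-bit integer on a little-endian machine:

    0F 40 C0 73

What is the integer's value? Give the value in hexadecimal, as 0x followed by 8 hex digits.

0x73C0400F

In little-endian order the low byte comes first in memory.
Reassemble most-significant byte first: 73 C0 40 0F → 0x73C0400F.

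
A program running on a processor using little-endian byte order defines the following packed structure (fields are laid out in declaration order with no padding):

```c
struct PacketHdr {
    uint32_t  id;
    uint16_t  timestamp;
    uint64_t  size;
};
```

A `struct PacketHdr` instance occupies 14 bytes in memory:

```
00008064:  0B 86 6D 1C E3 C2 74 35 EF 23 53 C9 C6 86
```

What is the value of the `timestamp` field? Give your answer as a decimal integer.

49891

`timestamp` follows `id` (4 bytes), so it starts at byte offset 4 and occupies 2 bytes.
Bytes at offsets 4..5: E3 C2.
Little-endian stores the least-significant byte at the lowest address.
Reassemble most-significant byte first: C2 E3 → 0xC2E3.
0xC2E3 = 49891.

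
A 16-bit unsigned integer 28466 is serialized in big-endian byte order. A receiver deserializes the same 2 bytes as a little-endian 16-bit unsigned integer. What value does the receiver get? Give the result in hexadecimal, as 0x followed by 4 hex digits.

0x326F

28466 in 16-bit hexadecimal is 0x6F32.
Stored big-endian, the bytes at ascending addresses are 6F 32.
Read back as little-endian, the first byte is least significant, giving 0x326F.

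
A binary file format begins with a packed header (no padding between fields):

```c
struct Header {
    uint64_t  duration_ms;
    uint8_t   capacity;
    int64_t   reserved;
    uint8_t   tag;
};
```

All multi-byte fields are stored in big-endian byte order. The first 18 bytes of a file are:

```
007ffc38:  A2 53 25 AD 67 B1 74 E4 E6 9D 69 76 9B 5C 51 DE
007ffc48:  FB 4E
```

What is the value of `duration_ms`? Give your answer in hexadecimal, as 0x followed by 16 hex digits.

0xA25325AD67B174E4

`duration_ms` is the first field, at byte offset 0, occupying 8 bytes.
Bytes at offsets 0..7: A2 53 25 AD 67 B1 74 E4.
Big-endian: lowest address holds the most-significant byte.
The bytes are already most-significant first: 0xA25325AD67B174E4.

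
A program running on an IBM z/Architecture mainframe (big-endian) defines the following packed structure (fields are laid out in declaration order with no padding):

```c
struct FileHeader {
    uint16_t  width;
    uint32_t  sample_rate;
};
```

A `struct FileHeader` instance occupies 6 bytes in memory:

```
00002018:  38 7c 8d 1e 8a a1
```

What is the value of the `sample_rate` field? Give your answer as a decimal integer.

`sample_rate` follows `width` (2 bytes), so it starts at byte offset 2 and occupies 4 bytes.
Bytes at offsets 2..5: 8D 1E 8A A1.
Big-endian stores the most-significant byte at the lowest address.
The bytes are already most-significant first: 0x8D1E8AA1.
0x8D1E8AA1 = 2367589025.

2367589025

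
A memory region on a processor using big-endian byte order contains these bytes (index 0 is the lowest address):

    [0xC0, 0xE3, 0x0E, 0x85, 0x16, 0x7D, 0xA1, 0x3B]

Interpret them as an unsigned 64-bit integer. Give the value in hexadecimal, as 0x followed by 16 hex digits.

Big-endian stores the most-significant byte at the lowest address.
The bytes are already most-significant first: 0xC0E30E85167DA13B.

0xC0E30E85167DA13B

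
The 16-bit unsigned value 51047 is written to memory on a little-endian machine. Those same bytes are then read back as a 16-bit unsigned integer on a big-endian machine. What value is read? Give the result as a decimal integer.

51047 in 16-bit hexadecimal is 0xC767.
Stored little-endian, the bytes at ascending addresses are 67 C7.
Read back as big-endian, the last byte is least significant, giving 0x67C7.
0x67C7 = 26567.

26567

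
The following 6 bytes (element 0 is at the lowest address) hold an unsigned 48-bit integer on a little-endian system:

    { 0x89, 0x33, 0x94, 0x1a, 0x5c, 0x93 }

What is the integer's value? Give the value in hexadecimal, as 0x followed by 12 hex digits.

0x935C1A943389

Little-endian: lowest address holds the least-significant byte.
Reassemble most-significant byte first: 93 5C 1A 94 33 89 → 0x935C1A943389.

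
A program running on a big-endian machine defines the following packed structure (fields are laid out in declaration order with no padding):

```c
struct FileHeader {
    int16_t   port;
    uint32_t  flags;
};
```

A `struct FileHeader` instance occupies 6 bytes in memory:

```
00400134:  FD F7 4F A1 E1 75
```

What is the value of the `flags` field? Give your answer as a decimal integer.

1336009077

`flags` follows `port` (2 bytes), so it starts at byte offset 2 and occupies 4 bytes.
Bytes at offsets 2..5: 4F A1 E1 75.
In big-endian order the high byte comes first in memory.
The bytes are already most-significant first: 0x4FA1E175.
0x4FA1E175 = 1336009077.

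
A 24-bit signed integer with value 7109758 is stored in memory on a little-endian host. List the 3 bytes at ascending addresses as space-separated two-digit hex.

7109758 in hexadecimal, padded to 24 bits, is 0x6C7C7E.
Split into bytes (most-significant first): 6C 7C 7E.
Little-endian stores the least-significant byte at the lowest address.
So at ascending addresses the bytes are 7E 7C 6C.

7E 7C 6C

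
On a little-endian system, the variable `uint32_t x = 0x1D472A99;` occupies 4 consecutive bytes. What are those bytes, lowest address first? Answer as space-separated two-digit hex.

99 2A 47 1D

Split into bytes (most-significant first): 1D 47 2A 99.
In little-endian order the low byte comes first in memory.
So at ascending addresses the bytes are 99 2A 47 1D.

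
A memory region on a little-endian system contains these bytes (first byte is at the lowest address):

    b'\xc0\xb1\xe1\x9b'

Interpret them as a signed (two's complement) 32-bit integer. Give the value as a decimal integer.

Little-endian stores the least-significant byte at the lowest address.
Reassemble most-significant byte first: 9B E1 B1 C0 → 0x9BE1B1C0.
Top bit is set, so as a signed 32-bit value this is 0x9BE1B1C0 − 2^32 = -1679707712.

-1679707712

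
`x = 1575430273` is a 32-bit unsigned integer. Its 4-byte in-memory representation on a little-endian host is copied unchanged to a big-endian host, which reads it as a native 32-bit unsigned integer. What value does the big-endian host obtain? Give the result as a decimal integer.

1575430273 in 32-bit hexadecimal is 0x5DE72881.
Stored little-endian, the bytes at ascending addresses are 81 28 E7 5D.
Read back as big-endian, the last byte is least significant, giving 0x8128E75D.
0x8128E75D = 2166941533.

2166941533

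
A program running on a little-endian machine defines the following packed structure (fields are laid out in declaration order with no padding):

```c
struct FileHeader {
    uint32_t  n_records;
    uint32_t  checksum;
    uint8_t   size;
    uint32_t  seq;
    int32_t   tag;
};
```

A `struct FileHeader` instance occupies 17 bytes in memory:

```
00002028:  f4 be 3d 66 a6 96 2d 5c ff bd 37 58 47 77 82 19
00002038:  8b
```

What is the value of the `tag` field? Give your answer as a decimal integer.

`tag` follows `n_records` (4 B), `checksum` (4 B), `size` (1 B), `seq` (4 B), so it starts at offset 4 + 4 + 1 + 4 = 13 and occupies 4 bytes.
Bytes at offsets 13..16: 77 82 19 8B.
Little-endian: lowest address holds the least-significant byte.
Reassemble most-significant byte first: 8B 19 82 77 → 0x8B198277.
Top bit is set, so as a signed 32-bit value this is 0x8B198277 − 2^32 = -1961262473.

-1961262473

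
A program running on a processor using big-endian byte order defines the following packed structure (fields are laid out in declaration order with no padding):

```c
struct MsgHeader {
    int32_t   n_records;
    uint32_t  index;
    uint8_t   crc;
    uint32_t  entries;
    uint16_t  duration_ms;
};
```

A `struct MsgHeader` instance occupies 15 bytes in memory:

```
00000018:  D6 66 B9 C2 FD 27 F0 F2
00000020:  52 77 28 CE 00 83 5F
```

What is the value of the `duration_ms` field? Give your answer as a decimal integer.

`duration_ms` follows `n_records` (4 B), `index` (4 B), `crc` (1 B), `entries` (4 B), so it starts at offset 4 + 4 + 1 + 4 = 13 and occupies 2 bytes.
Bytes at offsets 13..14: 83 5F.
Big-endian stores the most-significant byte at the lowest address.
The bytes are already most-significant first: 0x835F.
0x835F = 33631.

33631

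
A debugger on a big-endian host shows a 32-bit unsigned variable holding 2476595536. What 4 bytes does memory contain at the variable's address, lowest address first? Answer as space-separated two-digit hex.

93 9D D9 50

2476595536 in hexadecimal, padded to 32 bits, is 0x939DD950.
Split into bytes (most-significant first): 93 9D D9 50.
Big-endian: lowest address holds the most-significant byte.
So the memory order matches the most-significant-first order: 93 9D D9 50.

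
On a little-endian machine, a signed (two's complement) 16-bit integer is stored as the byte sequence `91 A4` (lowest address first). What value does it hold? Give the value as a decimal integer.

In little-endian order the low byte comes first in memory.
Reassemble most-significant byte first: A4 91 → 0xA491.
Top bit is set, so as a signed 16-bit value this is 0xA491 − 2^16 = -23407.

-23407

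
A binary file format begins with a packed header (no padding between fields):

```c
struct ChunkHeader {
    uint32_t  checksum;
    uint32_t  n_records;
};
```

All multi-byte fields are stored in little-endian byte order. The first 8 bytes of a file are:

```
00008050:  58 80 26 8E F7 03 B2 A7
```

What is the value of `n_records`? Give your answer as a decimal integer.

`n_records` follows `checksum` (4 bytes), so it starts at byte offset 4 and occupies 4 bytes.
Bytes at offsets 4..7: F7 03 B2 A7.
Little-endian: lowest address holds the least-significant byte.
Reassemble most-significant byte first: A7 B2 03 F7 → 0xA7B203F7.
0xA7B203F7 = 2813461495.

2813461495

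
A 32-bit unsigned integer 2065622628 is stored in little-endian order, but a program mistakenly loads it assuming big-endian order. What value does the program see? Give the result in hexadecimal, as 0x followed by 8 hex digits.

2065622628 in 32-bit hexadecimal is 0x7B1EE664.
Stored little-endian, the bytes at ascending addresses are 64 E6 1E 7B.
Read back as big-endian, the last byte is least significant, giving 0x64E61E7B.

0x64E61E7B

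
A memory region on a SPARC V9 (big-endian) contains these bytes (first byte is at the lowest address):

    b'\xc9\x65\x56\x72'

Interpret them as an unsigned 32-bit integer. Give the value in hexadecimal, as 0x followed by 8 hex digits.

0xC9655672

Big-endian stores the most-significant byte at the lowest address.
The bytes are already most-significant first: 0xC9655672.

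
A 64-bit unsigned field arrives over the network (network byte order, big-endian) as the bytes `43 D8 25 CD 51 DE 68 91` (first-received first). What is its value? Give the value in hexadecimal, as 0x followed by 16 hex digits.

Big-endian stores the most-significant byte at the lowest address.
The bytes are already most-significant first: 0x43D825CD51DE6891.

0x43D825CD51DE6891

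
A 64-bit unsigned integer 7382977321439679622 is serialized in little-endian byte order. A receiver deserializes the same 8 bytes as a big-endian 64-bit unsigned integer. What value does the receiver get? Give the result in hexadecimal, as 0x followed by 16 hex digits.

0x86542DD5C19A7566

7382977321439679622 in 64-bit hexadecimal is 0x66759AC1D52D5486.
Stored little-endian, the bytes at ascending addresses are 86 54 2D D5 C1 9A 75 66.
Read back as big-endian, the last byte is least significant, giving 0x86542DD5C19A7566.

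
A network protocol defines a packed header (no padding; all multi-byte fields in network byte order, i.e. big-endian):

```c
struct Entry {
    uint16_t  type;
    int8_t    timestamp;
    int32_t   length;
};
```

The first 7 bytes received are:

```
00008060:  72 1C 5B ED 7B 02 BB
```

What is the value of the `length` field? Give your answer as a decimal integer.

-310705477

`length` follows `type` (2 B), `timestamp` (1 B), so it starts at offset 2 + 1 = 3 and occupies 4 bytes.
Bytes at offsets 3..6: ED 7B 02 BB.
Big-endian stores the most-significant byte at the lowest address.
The bytes are already most-significant first: 0xED7B02BB.
Top bit is set, so as a signed 32-bit value this is 0xED7B02BB − 2^32 = -310705477.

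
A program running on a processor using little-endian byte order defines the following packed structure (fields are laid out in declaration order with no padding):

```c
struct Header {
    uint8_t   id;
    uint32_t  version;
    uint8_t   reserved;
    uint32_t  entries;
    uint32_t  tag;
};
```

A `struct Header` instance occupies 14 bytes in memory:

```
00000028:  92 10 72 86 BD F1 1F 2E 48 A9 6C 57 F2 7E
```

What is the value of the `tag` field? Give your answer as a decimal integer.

2129811308

`tag` follows `id` (1 B), `version` (4 B), `reserved` (1 B), `entries` (4 B), so it starts at offset 1 + 4 + 1 + 4 = 10 and occupies 4 bytes.
Bytes at offsets 10..13: 6C 57 F2 7E.
Little-endian: lowest address holds the least-significant byte.
Reassemble most-significant byte first: 7E F2 57 6C → 0x7EF2576C.
0x7EF2576C = 2129811308.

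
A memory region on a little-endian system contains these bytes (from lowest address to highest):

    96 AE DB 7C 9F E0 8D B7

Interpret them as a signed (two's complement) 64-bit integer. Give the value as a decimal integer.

Little-endian stores the least-significant byte at the lowest address.
Reassemble most-significant byte first: B7 8D E0 9F 7C DB AE 96 → 0xB78DE09F7CDBAE96.
Top bit is set, so as a signed 64-bit value this is 0xB78DE09F7CDBAE96 − 2^64 = -5220269417453343082.

-5220269417453343082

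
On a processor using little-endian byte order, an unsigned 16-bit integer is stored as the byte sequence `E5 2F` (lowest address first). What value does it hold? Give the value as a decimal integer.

12261

Little-endian stores the least-significant byte at the lowest address.
Reassemble most-significant byte first: 2F E5 → 0x2FE5.
0x2FE5 = 12261.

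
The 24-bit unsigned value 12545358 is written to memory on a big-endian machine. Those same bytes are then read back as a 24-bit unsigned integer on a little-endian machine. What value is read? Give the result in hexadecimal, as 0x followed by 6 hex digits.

0x4E6DBF

12545358 in 24-bit hexadecimal is 0xBF6D4E.
Stored big-endian, the bytes at ascending addresses are BF 6D 4E.
Read back as little-endian, the first byte is least significant, giving 0x4E6DBF.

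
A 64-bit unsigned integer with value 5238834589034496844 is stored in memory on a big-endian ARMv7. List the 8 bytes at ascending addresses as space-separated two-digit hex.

48 B4 14 4D 5C 6E 43 4C

5238834589034496844 in hexadecimal, padded to 64 bits, is 0x48B4144D5C6E434C.
Split into bytes (most-significant first): 48 B4 14 4D 5C 6E 43 4C.
In big-endian order the high byte comes first in memory.
So the memory order matches the most-significant-first order: 48 B4 14 4D 5C 6E 43 4C.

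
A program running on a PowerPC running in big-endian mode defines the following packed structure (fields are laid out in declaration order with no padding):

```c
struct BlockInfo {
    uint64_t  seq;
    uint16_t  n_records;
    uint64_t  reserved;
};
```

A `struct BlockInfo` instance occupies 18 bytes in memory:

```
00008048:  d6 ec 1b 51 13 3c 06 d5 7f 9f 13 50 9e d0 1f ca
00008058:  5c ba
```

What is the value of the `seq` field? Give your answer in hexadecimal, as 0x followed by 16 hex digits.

0xD6EC1B51133C06D5

`seq` is the first field, at byte offset 0, occupying 8 bytes.
Bytes at offsets 0..7: D6 EC 1B 51 13 3C 06 D5.
Big-endian: lowest address holds the most-significant byte.
The bytes are already most-significant first: 0xD6EC1B51133C06D5.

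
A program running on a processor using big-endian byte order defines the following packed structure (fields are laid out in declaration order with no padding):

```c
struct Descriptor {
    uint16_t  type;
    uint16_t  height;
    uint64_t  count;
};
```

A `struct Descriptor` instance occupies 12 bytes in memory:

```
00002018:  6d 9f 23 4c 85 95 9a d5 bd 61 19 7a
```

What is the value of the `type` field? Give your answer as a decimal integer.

`type` is the first field, at byte offset 0, occupying 2 bytes.
Bytes at offsets 0..1: 6D 9F.
Big-endian stores the most-significant byte at the lowest address.
The bytes are already most-significant first: 0x6D9F.
0x6D9F = 28063.

28063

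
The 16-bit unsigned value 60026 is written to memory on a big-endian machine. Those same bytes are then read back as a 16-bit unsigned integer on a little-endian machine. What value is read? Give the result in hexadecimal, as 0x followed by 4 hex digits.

0x7AEA

60026 in 16-bit hexadecimal is 0xEA7A.
Stored big-endian, the bytes at ascending addresses are EA 7A.
Read back as little-endian, the first byte is least significant, giving 0x7AEA.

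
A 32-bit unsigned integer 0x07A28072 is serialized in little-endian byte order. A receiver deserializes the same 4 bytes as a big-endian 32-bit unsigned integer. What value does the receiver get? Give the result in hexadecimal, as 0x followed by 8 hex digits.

Stored little-endian, the bytes at ascending addresses are 72 80 A2 07.
Read back as big-endian, the last byte is least significant, giving 0x7280A207.

0x7280A207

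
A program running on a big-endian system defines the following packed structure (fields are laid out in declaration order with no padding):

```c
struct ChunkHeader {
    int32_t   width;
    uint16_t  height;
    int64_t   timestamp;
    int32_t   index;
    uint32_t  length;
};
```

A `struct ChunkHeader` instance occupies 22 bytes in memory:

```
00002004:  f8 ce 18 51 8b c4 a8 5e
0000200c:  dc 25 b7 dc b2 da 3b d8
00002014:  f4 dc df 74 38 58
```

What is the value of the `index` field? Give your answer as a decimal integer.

1004074204

`index` follows `width` (4 B), `height` (2 B), `timestamp` (8 B), so it starts at offset 4 + 2 + 8 = 14 and occupies 4 bytes.
Bytes at offsets 14..17: 3B D8 F4 DC.
In big-endian order the high byte comes first in memory.
The bytes are already most-significant first: 0x3BD8F4DC.
0x3BD8F4DC = 1004074204.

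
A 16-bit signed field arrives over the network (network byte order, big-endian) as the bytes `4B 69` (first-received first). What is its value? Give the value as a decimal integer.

19305

In big-endian order the high byte comes first in memory.
The bytes are already most-significant first: 0x4B69.
0x4B69 = 19305.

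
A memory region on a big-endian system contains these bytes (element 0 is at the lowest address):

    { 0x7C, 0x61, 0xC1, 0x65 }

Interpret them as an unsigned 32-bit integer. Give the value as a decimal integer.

2086781285

In big-endian order the high byte comes first in memory.
The bytes are already most-significant first: 0x7C61C165.
0x7C61C165 = 2086781285.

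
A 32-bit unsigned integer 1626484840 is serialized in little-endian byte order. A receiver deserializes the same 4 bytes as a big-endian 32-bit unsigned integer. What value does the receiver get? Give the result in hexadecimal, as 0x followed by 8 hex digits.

1626484840 in 32-bit hexadecimal is 0x60F23068.
Stored little-endian, the bytes at ascending addresses are 68 30 F2 60.
Read back as big-endian, the last byte is least significant, giving 0x6830F260.

0x6830F260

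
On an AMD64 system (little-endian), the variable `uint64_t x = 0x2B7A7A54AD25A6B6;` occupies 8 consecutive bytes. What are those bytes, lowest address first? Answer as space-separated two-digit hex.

Split into bytes (most-significant first): 2B 7A 7A 54 AD 25 A6 B6.
Little-endian stores the least-significant byte at the lowest address.
So at ascending addresses the bytes are B6 A6 25 AD 54 7A 7A 2B.

B6 A6 25 AD 54 7A 7A 2B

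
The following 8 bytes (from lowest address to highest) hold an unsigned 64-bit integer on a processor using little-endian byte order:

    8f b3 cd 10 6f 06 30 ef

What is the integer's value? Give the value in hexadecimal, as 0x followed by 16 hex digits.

0xEF30066F10CDB38F

Little-endian stores the least-significant byte at the lowest address.
Reassemble most-significant byte first: EF 30 06 6F 10 CD B3 8F → 0xEF30066F10CDB38F.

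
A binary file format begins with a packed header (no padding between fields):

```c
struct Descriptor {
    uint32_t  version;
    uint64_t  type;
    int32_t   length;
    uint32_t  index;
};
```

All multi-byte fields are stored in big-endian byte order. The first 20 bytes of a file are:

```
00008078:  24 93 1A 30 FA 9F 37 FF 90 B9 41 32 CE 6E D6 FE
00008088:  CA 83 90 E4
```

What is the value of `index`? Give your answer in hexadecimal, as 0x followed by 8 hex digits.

0xCA8390E4

`index` follows `version` (4 B), `type` (8 B), `length` (4 B), so it starts at offset 4 + 8 + 4 = 16 and occupies 4 bytes.
Bytes at offsets 16..19: CA 83 90 E4.
In big-endian order the high byte comes first in memory.
The bytes are already most-significant first: 0xCA8390E4.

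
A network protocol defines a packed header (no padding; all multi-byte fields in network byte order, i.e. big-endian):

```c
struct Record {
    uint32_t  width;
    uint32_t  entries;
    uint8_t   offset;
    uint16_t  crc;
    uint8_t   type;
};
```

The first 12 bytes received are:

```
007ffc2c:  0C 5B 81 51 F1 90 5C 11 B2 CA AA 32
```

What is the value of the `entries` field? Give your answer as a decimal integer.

4052769809

`entries` follows `width` (4 bytes), so it starts at byte offset 4 and occupies 4 bytes.
Bytes at offsets 4..7: F1 90 5C 11.
Big-endian stores the most-significant byte at the lowest address.
The bytes are already most-significant first: 0xF1905C11.
0xF1905C11 = 4052769809.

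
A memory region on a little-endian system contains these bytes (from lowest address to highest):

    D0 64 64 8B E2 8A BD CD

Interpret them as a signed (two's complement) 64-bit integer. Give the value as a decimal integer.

-3621585819730156336

Little-endian stores the least-significant byte at the lowest address.
Reassemble most-significant byte first: CD BD 8A E2 8B 64 64 D0 → 0xCDBD8AE28B6464D0.
Top bit is set, so as a signed 64-bit value this is 0xCDBD8AE28B6464D0 − 2^64 = -3621585819730156336.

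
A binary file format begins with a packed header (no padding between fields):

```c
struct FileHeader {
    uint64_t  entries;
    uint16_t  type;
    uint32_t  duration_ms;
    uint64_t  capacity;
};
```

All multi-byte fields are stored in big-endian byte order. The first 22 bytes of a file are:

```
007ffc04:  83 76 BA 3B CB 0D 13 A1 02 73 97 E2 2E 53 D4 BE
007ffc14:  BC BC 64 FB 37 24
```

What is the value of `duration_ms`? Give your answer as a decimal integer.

`duration_ms` follows `entries` (8 B), `type` (2 B), so it starts at offset 8 + 2 = 10 and occupies 4 bytes.
Bytes at offsets 10..13: 97 E2 2E 53.
In big-endian order the high byte comes first in memory.
The bytes are already most-significant first: 0x97E22E53.
0x97E22E53 = 2548182611.

2548182611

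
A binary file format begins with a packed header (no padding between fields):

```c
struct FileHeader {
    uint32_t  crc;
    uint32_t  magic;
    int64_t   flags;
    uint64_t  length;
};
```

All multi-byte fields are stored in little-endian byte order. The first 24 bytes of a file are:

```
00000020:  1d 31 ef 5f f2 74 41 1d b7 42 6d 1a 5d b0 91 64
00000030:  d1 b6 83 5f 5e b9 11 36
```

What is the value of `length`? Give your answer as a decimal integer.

3896098967632721617

`length` follows `crc` (4 B), `magic` (4 B), `flags` (8 B), so it starts at offset 4 + 4 + 8 = 16 and occupies 8 bytes.
Bytes at offsets 16..23: D1 B6 83 5F 5E B9 11 36.
In little-endian order the low byte comes first in memory.
Reassemble most-significant byte first: 36 11 B9 5E 5F 83 B6 D1 → 0x3611B95E5F83B6D1.
0x3611B95E5F83B6D1 = 3896098967632721617.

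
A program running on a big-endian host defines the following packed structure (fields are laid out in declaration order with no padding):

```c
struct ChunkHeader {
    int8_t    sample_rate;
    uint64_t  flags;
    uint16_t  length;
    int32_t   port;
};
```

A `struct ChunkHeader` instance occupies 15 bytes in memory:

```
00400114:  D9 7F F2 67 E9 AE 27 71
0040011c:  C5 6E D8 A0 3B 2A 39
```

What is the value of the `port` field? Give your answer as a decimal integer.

`port` follows `sample_rate` (1 B), `flags` (8 B), `length` (2 B), so it starts at offset 1 + 8 + 2 = 11 and occupies 4 bytes.
Bytes at offsets 11..14: A0 3B 2A 39.
Big-endian stores the most-significant byte at the lowest address.
The bytes are already most-significant first: 0xA03B2A39.
Top bit is set, so as a signed 32-bit value this is 0xA03B2A39 − 2^32 = -1606735303.

-1606735303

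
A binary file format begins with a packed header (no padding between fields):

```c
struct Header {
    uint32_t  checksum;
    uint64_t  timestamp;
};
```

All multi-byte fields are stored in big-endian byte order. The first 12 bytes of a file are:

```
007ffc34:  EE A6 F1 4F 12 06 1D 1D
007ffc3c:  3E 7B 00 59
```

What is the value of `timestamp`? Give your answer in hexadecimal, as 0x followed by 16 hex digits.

0x12061D1D3E7B0059

`timestamp` follows `checksum` (4 bytes), so it starts at byte offset 4 and occupies 8 bytes.
Bytes at offsets 4..11: 12 06 1D 1D 3E 7B 00 59.
Big-endian: lowest address holds the most-significant byte.
The bytes are already most-significant first: 0x12061D1D3E7B0059.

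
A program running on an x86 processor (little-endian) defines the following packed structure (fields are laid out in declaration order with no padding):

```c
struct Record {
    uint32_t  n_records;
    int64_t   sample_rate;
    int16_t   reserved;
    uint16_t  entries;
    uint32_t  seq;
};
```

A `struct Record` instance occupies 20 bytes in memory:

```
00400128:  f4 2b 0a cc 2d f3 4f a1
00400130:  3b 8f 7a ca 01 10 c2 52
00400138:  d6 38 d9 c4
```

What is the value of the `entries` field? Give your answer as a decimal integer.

`entries` follows `n_records` (4 B), `sample_rate` (8 B), `reserved` (2 B), so it starts at offset 4 + 8 + 2 = 14 and occupies 2 bytes.
Bytes at offsets 14..15: C2 52.
Little-endian stores the least-significant byte at the lowest address.
Reassemble most-significant byte first: 52 C2 → 0x52C2.
0x52C2 = 21186.

21186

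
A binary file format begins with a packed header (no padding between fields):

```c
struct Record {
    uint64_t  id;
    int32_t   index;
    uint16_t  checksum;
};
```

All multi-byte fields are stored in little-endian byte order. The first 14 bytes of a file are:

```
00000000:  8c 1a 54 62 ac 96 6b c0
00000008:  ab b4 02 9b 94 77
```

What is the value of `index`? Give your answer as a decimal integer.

-1694321493

`index` follows `id` (8 bytes), so it starts at byte offset 8 and occupies 4 bytes.
Bytes at offsets 8..11: AB B4 02 9B.
In little-endian order the low byte comes first in memory.
Reassemble most-significant byte first: 9B 02 B4 AB → 0x9B02B4AB.
Top bit is set, so as a signed 32-bit value this is 0x9B02B4AB − 2^32 = -1694321493.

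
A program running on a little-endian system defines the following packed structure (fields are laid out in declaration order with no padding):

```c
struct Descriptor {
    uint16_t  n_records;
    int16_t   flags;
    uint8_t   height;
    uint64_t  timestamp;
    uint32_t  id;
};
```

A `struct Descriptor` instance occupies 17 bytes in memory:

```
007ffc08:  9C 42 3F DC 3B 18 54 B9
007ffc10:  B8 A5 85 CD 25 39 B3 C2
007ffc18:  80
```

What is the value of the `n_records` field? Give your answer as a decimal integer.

17052

`n_records` is the first field, at byte offset 0, occupying 2 bytes.
Bytes at offsets 0..1: 9C 42.
Little-endian: lowest address holds the least-significant byte.
Reassemble most-significant byte first: 42 9C → 0x429C.
0x429C = 17052.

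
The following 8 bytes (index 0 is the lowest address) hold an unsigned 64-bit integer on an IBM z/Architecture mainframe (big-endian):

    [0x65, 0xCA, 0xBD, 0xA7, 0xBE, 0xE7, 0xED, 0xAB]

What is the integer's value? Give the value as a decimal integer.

7334883471286332843

Big-endian: lowest address holds the most-significant byte.
The bytes are already most-significant first: 0x65CABDA7BEE7EDAB.
0x65CABDA7BEE7EDAB = 7334883471286332843.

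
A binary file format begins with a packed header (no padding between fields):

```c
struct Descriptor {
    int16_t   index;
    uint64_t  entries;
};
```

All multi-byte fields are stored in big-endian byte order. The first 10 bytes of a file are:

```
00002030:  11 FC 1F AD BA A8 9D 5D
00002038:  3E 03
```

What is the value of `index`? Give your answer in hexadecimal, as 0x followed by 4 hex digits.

`index` is the first field, at byte offset 0, occupying 2 bytes.
Bytes at offsets 0..1: 11 FC.
Big-endian stores the most-significant byte at the lowest address.
The bytes are already most-significant first: 0x11FC.

0x11FC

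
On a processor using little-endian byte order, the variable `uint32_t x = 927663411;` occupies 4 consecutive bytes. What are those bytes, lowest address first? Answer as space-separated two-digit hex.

33 05 4B 37

927663411 in hexadecimal, padded to 32 bits, is 0x374B0533.
Split into bytes (most-significant first): 37 4B 05 33.
Little-endian: lowest address holds the least-significant byte.
So at ascending addresses the bytes are 33 05 4B 37.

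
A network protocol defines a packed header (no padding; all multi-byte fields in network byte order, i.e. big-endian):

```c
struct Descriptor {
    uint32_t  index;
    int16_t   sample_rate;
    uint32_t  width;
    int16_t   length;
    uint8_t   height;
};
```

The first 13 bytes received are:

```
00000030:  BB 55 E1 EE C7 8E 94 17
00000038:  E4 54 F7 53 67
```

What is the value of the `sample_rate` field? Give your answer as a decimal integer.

`sample_rate` follows `index` (4 bytes), so it starts at byte offset 4 and occupies 2 bytes.
Bytes at offsets 4..5: C7 8E.
Big-endian stores the most-significant byte at the lowest address.
The bytes are already most-significant first: 0xC78E.
Top bit is set, so as a signed 16-bit value this is 0xC78E − 2^16 = -14450.

-14450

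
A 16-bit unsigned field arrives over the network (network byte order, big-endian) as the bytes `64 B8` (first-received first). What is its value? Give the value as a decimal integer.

25784

In big-endian order the high byte comes first in memory.
The bytes are already most-significant first: 0x64B8.
0x64B8 = 25784.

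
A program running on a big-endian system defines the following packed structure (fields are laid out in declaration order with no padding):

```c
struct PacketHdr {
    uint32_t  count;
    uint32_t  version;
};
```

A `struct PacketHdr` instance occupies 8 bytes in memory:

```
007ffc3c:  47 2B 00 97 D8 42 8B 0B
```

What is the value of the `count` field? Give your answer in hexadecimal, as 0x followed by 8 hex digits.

`count` is the first field, at byte offset 0, occupying 4 bytes.
Bytes at offsets 0..3: 47 2B 00 97.
Big-endian: lowest address holds the most-significant byte.
The bytes are already most-significant first: 0x472B0097.

0x472B0097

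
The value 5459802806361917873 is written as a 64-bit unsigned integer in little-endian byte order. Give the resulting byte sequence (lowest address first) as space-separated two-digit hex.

B1 09 E2 A0 B9 1D C5 4B

5459802806361917873 in hexadecimal, padded to 64 bits, is 0x4BC51DB9A0E209B1.
Split into bytes (most-significant first): 4B C5 1D B9 A0 E2 09 B1.
Little-endian: lowest address holds the least-significant byte.
So at ascending addresses the bytes are B1 09 E2 A0 B9 1D C5 4B.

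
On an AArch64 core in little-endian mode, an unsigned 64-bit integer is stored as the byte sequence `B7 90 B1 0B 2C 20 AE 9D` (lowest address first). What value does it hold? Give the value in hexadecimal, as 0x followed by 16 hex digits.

Little-endian stores the least-significant byte at the lowest address.
Reassemble most-significant byte first: 9D AE 20 2C 0B B1 90 B7 → 0x9DAE202C0BB190B7.

0x9DAE202C0BB190B7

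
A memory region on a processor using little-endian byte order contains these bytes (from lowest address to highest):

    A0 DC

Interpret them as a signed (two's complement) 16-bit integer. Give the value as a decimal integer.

-9056

In little-endian order the low byte comes first in memory.
Reassemble most-significant byte first: DC A0 → 0xDCA0.
Top bit is set, so as a signed 16-bit value this is 0xDCA0 − 2^16 = -9056.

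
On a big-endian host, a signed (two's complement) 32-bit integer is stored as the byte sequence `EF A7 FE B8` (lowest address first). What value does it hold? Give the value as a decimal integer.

Big-endian: lowest address holds the most-significant byte.
The bytes are already most-significant first: 0xEFA7FEB8.
Top bit is set, so as a signed 32-bit value this is 0xEFA7FEB8 − 2^32 = -274202952.

-274202952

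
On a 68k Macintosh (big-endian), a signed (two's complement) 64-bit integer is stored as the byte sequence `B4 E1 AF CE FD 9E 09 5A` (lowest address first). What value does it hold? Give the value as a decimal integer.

-5412851973569509030

In big-endian order the high byte comes first in memory.
The bytes are already most-significant first: 0xB4E1AFCEFD9E095A.
Top bit is set, so as a signed 64-bit value this is 0xB4E1AFCEFD9E095A − 2^64 = -5412851973569509030.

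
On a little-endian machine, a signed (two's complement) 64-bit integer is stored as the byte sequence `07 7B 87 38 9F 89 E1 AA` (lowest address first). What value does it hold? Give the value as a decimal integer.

-6133469900560696569

Little-endian stores the least-significant byte at the lowest address.
Reassemble most-significant byte first: AA E1 89 9F 38 87 7B 07 → 0xAAE1899F38877B07.
Top bit is set, so as a signed 64-bit value this is 0xAAE1899F38877B07 − 2^64 = -6133469900560696569.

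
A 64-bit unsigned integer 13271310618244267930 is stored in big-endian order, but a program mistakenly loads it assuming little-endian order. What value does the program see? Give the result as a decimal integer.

11150720678123679160

13271310618244267930 in 64-bit hexadecimal is 0xB82D2AB16051BF9A.
Stored big-endian, the bytes at ascending addresses are B8 2D 2A B1 60 51 BF 9A.
Read back as little-endian, the first byte is least significant, giving 0x9ABF5160B12A2DB8.
0x9ABF5160B12A2DB8 = 11150720678123679160.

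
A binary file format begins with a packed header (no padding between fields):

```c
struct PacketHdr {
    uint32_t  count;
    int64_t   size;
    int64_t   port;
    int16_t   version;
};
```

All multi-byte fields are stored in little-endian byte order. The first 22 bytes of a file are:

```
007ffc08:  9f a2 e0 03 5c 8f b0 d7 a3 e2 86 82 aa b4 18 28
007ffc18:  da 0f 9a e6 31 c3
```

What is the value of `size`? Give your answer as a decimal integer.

-9041290008573472932

`size` follows `count` (4 bytes), so it starts at byte offset 4 and occupies 8 bytes.
Bytes at offsets 4..11: 5C 8F B0 D7 A3 E2 86 82.
Little-endian: lowest address holds the least-significant byte.
Reassemble most-significant byte first: 82 86 E2 A3 D7 B0 8F 5C → 0x8286E2A3D7B08F5C.
Top bit is set, so as a signed 64-bit value this is 0x8286E2A3D7B08F5C − 2^64 = -9041290008573472932.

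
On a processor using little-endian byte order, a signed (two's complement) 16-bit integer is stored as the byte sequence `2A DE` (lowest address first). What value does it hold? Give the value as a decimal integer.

-8662

Little-endian stores the least-significant byte at the lowest address.
Reassemble most-significant byte first: DE 2A → 0xDE2A.
Top bit is set, so as a signed 16-bit value this is 0xDE2A − 2^16 = -8662.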